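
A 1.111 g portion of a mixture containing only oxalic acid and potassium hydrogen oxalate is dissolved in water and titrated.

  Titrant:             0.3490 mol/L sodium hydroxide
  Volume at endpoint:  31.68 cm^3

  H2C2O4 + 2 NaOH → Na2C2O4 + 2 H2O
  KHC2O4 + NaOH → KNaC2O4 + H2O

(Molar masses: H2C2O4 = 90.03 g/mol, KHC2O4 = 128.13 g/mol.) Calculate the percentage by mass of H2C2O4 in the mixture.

n(NaOH) = 0.03168 × 0.3490 = 0.01106 mol
Let x = n(H2C2O4), y = n(KHC2O4).
Titrant: 2x + 1y = 0.01106;  mass: 90.03x + 128.13y = 1.111
Solving, x = 1.839 × 10^-3 mol, y = 7.379 × 10^-3 mol
mass of H2C2O4 = 1.839 × 10^-3 × 90.03 = 0.1655 g
% H2C2O4 = 0.1655 / 1.111 × 100 = 14.90 %

14.90 %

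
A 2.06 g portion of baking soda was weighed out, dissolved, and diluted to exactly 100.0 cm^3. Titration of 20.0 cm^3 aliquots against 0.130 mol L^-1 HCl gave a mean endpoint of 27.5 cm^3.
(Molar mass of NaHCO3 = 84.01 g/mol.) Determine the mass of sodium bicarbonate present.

NaHCO3 + HCl → NaCl + H2O + CO2
n(HCl) per titration = 0.0275 × 0.130 = 3.58 × 10^-3 mol
n(NaHCO3) in each aliquot = 3.58 × 10^-3 mol (1:1 ratio)
n(NaHCO3) in the whole flask = 3.58 × 10^-3 × 100.0/20.0 = 0.0179 mol
mass of NaHCO3 = 0.0179 × 84.01 = 1.50 g

1.50 g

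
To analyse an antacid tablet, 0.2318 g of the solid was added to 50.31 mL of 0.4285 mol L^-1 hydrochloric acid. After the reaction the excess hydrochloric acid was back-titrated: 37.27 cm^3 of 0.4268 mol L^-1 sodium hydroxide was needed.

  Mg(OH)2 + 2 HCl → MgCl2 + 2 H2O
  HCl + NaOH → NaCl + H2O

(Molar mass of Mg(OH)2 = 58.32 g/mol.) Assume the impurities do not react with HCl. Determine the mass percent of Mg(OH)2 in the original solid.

n(HCl) added = 0.05031 × 0.4285 = 0.02156 mol
n(NaOH) used in back-titration = 0.03727 × 0.4268 = 0.01591 mol
n(HCl) left over = 0.01591 mol (1:1 ratio)
n(HCl) consumed by analyte = 0.02156 − 0.01591 = 5.651 × 10^-3 mol
From the 1:2 ratio, n(Mg(OH)2) = 1/2 × 5.651 × 10^-3 = 2.825 × 10^-3 mol
mass of Mg(OH)2 = 2.825 × 10^-3 × 58.32 = 0.1648 g
% Mg(OH)2 = 0.1648 / 0.2318 × 100 = 71.09 %

71.09 %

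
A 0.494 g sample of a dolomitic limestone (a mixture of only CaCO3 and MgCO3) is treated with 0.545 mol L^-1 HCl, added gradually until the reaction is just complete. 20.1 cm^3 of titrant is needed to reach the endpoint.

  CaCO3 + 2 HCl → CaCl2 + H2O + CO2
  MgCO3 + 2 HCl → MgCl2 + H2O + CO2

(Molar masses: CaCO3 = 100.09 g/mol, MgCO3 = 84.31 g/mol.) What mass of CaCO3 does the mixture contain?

n(HCl) = 0.0201 × 0.545 = 0.0110 mol
Let x = n(CaCO3), y = n(MgCO3).
Titrant: 2x + 2y = 0.0110;  mass: 100.09x + 84.31y = 0.494
Solving, x = 2.04 × 10^-3 mol, y = 3.44 × 10^-3 mol
mass of CaCO3 = 2.04 × 10^-3 × 100.09 = 0.204 g

0.204 g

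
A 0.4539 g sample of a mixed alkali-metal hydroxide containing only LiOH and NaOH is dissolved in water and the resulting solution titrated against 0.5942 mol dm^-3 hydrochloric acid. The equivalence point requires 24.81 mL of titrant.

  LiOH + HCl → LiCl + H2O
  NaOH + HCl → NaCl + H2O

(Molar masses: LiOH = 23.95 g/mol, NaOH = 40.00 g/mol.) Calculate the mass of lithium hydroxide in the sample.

n(HCl) = 0.02481 × 0.5942 = 0.01474 mol
Let x = n(LiOH), y = n(NaOH).
Titrant: 1x + 1y = 0.01474;  mass: 23.95x + 40.00y = 0.4539
Solving, x = 8.460 × 10^-3 mol, y = 6.282 × 10^-3 mol
mass of LiOH = 8.460 × 10^-3 × 23.95 = 0.2026 g

0.2026 g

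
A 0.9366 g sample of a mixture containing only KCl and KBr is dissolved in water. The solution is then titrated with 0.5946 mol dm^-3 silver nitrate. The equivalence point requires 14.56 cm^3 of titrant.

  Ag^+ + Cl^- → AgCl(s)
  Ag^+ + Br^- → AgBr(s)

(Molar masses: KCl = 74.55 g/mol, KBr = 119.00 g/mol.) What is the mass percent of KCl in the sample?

n(AgNO3) = 0.01456 × 0.5946 = 8.657 × 10^-3 mol
Let x = n(KCl), y = n(KBr).
Titrant: 1x + 1y = 8.657 × 10^-3;  mass: 74.55x + 119.00y = 0.9366
Solving, x = 2.106 × 10^-3 mol, y = 6.551 × 10^-3 mol
mass of KCl = 2.106 × 10^-3 × 74.55 = 0.1570 g
% KCl = 0.1570 / 0.9366 × 100 = 16.77 %

16.77 %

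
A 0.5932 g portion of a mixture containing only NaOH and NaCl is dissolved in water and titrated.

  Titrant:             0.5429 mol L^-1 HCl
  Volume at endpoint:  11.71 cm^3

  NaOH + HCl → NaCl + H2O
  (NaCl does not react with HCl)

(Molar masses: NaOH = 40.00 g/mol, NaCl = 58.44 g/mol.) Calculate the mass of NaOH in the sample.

0.2543 g

n(HCl) = 0.01171 × 0.5429 = 6.357 × 10^-3 mol
Let x = n(NaOH), y = n(NaCl).
Titrant: 1x = 6.357 × 10^-3;  mass: 40.00x + 58.44y = 0.5932
Solving, x = 6.357 × 10^-3 mol, y = 5.799 × 10^-3 mol
mass of NaOH = 6.357 × 10^-3 × 40.00 = 0.2543 g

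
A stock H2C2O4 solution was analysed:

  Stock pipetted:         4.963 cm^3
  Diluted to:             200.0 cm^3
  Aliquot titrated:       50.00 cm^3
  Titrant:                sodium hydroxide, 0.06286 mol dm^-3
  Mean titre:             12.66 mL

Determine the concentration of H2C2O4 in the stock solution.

H2C2O4 + 2 NaOH → Na2C2O4 + 2 H2O
n(NaOH) = 0.01266 × 0.06286 = 7.958 × 10^-4 mol
From the 1:2 ratio, n(H2C2O4) in the aliquot = 1/2 × 7.958 × 10^-4 = 3.979 × 10^-4 mol
[H2C2O4]_dilute = 3.979 × 10^-4 / 0.05000 = 0.007958 mol/L
Dilution factor = 200.0 / 4.963 = 40.30
[H2C2O4]_stock = 0.007958 × 40.30 = 0.3207 mol/L

0.3207 mol/L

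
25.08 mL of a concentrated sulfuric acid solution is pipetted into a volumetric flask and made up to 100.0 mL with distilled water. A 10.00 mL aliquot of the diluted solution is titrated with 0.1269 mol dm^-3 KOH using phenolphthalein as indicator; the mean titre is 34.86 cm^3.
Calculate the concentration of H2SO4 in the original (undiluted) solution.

H2SO4 + 2 KOH → K2SO4 + 2 H2O
n(KOH) = 0.03486 × 0.1269 = 4.424 × 10^-3 mol
From the 1:2 ratio, n(H2SO4) in the aliquot = 1/2 × 4.424 × 10^-3 = 2.212 × 10^-3 mol
[H2SO4]_dilute = 2.212 × 10^-3 / 0.01000 = 0.2212 mol/L
Dilution factor = 100.0 / 25.08 = 3.987
[H2SO4]_stock = 0.2212 × 3.987 = 0.8819 mol/L

0.8819 mol/L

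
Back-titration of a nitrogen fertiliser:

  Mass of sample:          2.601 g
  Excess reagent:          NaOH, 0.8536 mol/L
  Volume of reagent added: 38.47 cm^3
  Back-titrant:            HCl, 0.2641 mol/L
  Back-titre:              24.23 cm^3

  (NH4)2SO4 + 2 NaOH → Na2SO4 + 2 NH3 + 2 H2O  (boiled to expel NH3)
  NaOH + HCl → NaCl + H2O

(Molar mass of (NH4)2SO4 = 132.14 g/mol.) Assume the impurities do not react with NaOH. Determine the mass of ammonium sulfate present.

n(NaOH) added = 0.03847 × 0.8536 = 0.03284 mol
n(HCl) used in back-titration = 0.02423 × 0.2641 = 6.399 × 10^-3 mol
n(NaOH) left over = 6.399 × 10^-3 mol (1:1 ratio)
n(NaOH) consumed by analyte = 0.03284 − 6.399 × 10^-3 = 0.02644 mol
From the 1:2 ratio, n((NH4)2SO4) = 1/2 × 0.02644 = 0.01322 mol
mass of (NH4)2SO4 = 0.01322 × 132.14 = 1.747 g

1.747 g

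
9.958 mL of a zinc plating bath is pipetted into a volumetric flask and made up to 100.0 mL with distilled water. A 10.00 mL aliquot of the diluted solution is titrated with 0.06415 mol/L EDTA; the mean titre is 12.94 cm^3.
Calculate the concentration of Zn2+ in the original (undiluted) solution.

0.8336 mol/L

Zn^2+ + EDTA^4- → [Zn(EDTA)]^2-
n(EDTA) = 0.01294 × 0.06415 = 8.301 × 10^-4 mol
n(Zn2+) in the aliquot = 8.301 × 10^-4 mol (1:1 ratio)
[Zn2+]_dilute = 8.301 × 10^-4 / 0.01000 = 0.08301 mol/L
Dilution factor = 100.0 / 9.958 = 10.04
[Zn2+]_stock = 0.08301 × 10.04 = 0.8336 mol/L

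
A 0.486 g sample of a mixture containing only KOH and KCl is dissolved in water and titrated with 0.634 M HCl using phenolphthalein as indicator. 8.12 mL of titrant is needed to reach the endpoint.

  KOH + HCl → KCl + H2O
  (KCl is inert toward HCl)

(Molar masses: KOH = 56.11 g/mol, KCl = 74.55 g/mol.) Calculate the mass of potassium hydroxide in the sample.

n(HCl) = 0.00812 × 0.634 = 5.15 × 10^-3 mol
Let x = n(KOH), y = n(KCl).
Titrant: 1x = 5.15 × 10^-3;  mass: 56.11x + 74.55y = 0.486
Solving, x = 5.15 × 10^-3 mol, y = 2.64 × 10^-3 mol
mass of KOH = 5.15 × 10^-3 × 56.11 = 0.289 g

0.289 g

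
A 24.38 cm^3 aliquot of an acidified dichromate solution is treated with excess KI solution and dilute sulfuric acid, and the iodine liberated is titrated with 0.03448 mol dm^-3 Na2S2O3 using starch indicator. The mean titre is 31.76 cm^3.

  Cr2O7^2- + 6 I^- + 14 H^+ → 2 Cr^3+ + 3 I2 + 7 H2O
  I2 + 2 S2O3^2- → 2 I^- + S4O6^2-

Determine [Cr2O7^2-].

n(S2O3^2-) = 0.03176 × 0.03448 = 1.095 × 10^-3 mol
n(I2) = n(S2O3^2-)/2 = 5.475 × 10^-4 mol
From the 1:3 ratio, n(Cr2O7^2-) in the aliquot = 1/3 × 5.475 × 10^-4 = 1.825 × 10^-4 mol
[Cr2O7^2-] = 1.825 × 10^-4 / 0.02438 = 0.007486 mol/L

0.007486 mol/L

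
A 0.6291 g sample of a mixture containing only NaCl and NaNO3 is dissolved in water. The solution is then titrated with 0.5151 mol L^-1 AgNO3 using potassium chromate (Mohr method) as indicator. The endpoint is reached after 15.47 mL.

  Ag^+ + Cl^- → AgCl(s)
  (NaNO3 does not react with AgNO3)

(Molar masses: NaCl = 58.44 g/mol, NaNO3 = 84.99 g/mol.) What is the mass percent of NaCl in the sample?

n(AgNO3) = 0.01547 × 0.5151 = 7.969 × 10^-3 mol
Let x = n(NaCl), y = n(NaNO3).
Titrant: 1x = 7.969 × 10^-3;  mass: 58.44x + 84.99y = 0.6291
Solving, x = 7.969 × 10^-3 mol, y = 1.923 × 10^-3 mol
mass of NaCl = 7.969 × 10^-3 × 58.44 = 0.4657 g
% NaCl = 0.4657 / 0.6291 × 100 = 74.02 %

74.02 %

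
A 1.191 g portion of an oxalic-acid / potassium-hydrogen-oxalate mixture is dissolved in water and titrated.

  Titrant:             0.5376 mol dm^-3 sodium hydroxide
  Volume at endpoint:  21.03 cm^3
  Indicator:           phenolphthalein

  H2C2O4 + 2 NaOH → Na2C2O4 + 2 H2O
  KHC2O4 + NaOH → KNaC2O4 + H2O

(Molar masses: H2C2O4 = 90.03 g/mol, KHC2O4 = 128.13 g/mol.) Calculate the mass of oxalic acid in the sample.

0.1395 g

n(NaOH) = 0.02103 × 0.5376 = 0.01131 mol
Let x = n(H2C2O4), y = n(KHC2O4).
Titrant: 2x + 1y = 0.01131;  mass: 90.03x + 128.13y = 1.191
Solving, x = 1.550 × 10^-3 mol, y = 8.206 × 10^-3 mol
mass of H2C2O4 = 1.550 × 10^-3 × 90.03 = 0.1395 g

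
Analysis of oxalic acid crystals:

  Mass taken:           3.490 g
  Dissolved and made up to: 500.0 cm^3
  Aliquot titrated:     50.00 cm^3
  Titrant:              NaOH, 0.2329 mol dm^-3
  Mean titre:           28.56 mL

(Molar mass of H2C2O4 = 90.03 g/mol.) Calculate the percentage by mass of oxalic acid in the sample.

H2C2O4 + 2 NaOH → Na2C2O4 + 2 H2O
n(NaOH) per titration = 0.02856 × 0.2329 = 6.652 × 10^-3 mol
From the 1:2 ratio, n(H2C2O4) in each aliquot = 1/2 × 6.652 × 10^-3 = 3.326 × 10^-3 mol
n(H2C2O4) in the whole flask = 3.326 × 10^-3 × 500.0/50.00 = 0.03326 mol
mass of H2C2O4 = 0.03326 × 90.03 = 2.994 g
% H2C2O4 = 2.994 / 3.490 × 100 = 85.79 %

85.79 %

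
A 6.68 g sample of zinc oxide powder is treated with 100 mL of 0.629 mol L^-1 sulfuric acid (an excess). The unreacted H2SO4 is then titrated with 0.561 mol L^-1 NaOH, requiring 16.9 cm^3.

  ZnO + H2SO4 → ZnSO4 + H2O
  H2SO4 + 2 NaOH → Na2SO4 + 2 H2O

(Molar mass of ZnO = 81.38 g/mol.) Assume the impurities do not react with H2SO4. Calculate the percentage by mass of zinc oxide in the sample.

n(H2SO4) added = 0.100 × 0.629 = 0.0629 mol
n(NaOH) used in back-titration = 0.0169 × 0.561 = 9.48 × 10^-3 mol
From the 1:2 ratio, n(H2SO4) left over = 1/2 × 9.48 × 10^-3 = 4.74 × 10^-3 mol
n(H2SO4) consumed by analyte = 0.0629 − 4.74 × 10^-3 = 0.0582 mol
n(ZnO) = 0.0582 mol (1:1 ratio)
mass of ZnO = 0.0582 × 81.38 = 4.73 g
% ZnO = 4.73 / 6.68 × 100 = 70.9 %

70.9 %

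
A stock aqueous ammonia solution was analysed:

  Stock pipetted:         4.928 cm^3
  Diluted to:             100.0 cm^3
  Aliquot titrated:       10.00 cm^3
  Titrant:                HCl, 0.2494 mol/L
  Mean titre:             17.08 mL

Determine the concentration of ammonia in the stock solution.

NH3 + HCl → NH4Cl
n(HCl) = 0.01708 × 0.2494 = 4.260 × 10^-3 mol
n(NH3) in the aliquot = 4.260 × 10^-3 mol (1:1 ratio)
[NH3]_dilute = 4.260 × 10^-3 / 0.01000 = 0.4260 mol/L
Dilution factor = 100.0 / 4.928 = 20.29
[NH3]_stock = 0.4260 × 20.29 = 8.644 mol/L

8.644 mol/L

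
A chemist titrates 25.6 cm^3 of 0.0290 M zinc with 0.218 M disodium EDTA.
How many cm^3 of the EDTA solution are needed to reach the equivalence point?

3.41 mL

Zn^2+ + EDTA^4- → [Zn(EDTA)]^2-
n(Zn2+) = 0.0256 L × 0.0290 mol/L = 7.42 × 10^-4 mol
n(EDTA) = 7.42 × 10^-4 mol (1:1 stoichiometry)
V(EDTA) = 7.42 × 10^-4 mol / 0.218 mol/L = 0.00341 L = 3.41 mL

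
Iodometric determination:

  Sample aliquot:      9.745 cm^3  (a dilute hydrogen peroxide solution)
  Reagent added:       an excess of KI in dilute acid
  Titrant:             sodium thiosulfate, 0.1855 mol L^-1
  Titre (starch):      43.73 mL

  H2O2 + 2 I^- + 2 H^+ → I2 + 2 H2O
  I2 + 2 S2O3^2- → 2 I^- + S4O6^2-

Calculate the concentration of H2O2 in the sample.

0.4162 mol/L

n(S2O3^2-) = 0.04373 × 0.1855 = 8.112 × 10^-3 mol
n(I2) = n(S2O3^2-)/2 = 4.056 × 10^-3 mol
n(H2O2) in the aliquot = 4.056 × 10^-3 mol (1:1 ratio)
[H2O2] = 4.056 × 10^-3 / 0.009745 = 0.4162 mol/L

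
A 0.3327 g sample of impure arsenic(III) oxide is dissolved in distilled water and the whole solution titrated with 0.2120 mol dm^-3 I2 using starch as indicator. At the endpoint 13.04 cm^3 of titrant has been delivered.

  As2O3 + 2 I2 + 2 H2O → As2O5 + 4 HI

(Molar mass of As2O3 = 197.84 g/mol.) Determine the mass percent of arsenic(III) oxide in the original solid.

n(I2) = 0.01304 L × 0.2120 mol/L = 2.764 × 10^-3 mol
From the 1:2 ratio, n(As2O3) = 1/2 × 2.764 × 10^-3 = 1.382 × 10^-3 mol
mass of As2O3 = 1.382 × 10^-3 × 197.84 g/mol = 0.2735 g
% As2O3 = 0.2735 / 0.3327 × 100 = 82.19 %

82.19 %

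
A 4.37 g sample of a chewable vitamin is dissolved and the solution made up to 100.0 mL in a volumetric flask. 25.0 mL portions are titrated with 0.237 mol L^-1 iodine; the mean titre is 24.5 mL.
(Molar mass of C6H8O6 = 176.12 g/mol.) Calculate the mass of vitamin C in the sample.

4.09 g

C6H8O6 + I2 → C6H6O6 + 2 HI
n(I2) per titration = 0.0245 × 0.237 = 5.81 × 10^-3 mol
n(C6H8O6) in each aliquot = 5.81 × 10^-3 mol (1:1 ratio)
n(C6H8O6) in the whole flask = 5.81 × 10^-3 × 100.0/25.0 = 0.0232 mol
mass of C6H8O6 = 0.0232 × 176.12 = 4.09 g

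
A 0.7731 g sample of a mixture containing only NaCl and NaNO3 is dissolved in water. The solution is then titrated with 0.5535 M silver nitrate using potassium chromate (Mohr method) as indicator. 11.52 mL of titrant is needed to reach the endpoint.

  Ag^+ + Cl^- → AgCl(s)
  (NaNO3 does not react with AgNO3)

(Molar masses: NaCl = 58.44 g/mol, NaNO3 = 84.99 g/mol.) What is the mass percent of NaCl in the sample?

48.20 %

n(AgNO3) = 0.01152 × 0.5535 = 6.376 × 10^-3 mol
Let x = n(NaCl), y = n(NaNO3).
Titrant: 1x = 6.376 × 10^-3;  mass: 58.44x + 84.99y = 0.7731
Solving, x = 6.376 × 10^-3 mol, y = 4.712 × 10^-3 mol
mass of NaCl = 6.376 × 10^-3 × 58.44 = 0.3726 g
% NaCl = 0.3726 / 0.7731 × 100 = 48.20 %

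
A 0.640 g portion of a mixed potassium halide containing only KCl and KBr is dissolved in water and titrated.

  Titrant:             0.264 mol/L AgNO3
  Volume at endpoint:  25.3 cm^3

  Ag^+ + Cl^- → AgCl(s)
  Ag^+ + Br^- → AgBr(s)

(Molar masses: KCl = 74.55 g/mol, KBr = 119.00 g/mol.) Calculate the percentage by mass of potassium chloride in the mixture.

n(AgNO3) = 0.0253 × 0.264 = 6.68 × 10^-3 mol
Let x = n(KCl), y = n(KBr).
Titrant: 1x + 1y = 6.68 × 10^-3;  mass: 74.55x + 119.00y = 0.640
Solving, x = 3.48 × 10^-3 mol, y = 3.20 × 10^-3 mol
mass of KCl = 3.48 × 10^-3 × 74.55 = 0.260 g
% KCl = 0.260 / 0.640 × 100 = 40.6 %

40.6 %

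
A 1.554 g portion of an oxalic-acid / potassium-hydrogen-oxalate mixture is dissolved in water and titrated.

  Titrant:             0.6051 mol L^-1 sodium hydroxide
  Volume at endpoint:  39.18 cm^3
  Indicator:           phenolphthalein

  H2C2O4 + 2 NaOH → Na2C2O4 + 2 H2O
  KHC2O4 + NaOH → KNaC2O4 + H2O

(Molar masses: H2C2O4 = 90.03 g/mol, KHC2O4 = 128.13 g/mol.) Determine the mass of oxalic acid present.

n(NaOH) = 0.03918 × 0.6051 = 0.02371 mol
Let x = n(H2C2O4), y = n(KHC2O4).
Titrant: 2x + 1y = 0.02371;  mass: 90.03x + 128.13y = 1.554
Solving, x = 8.925 × 10^-3 mol, y = 5.857 × 10^-3 mol
mass of H2C2O4 = 8.925 × 10^-3 × 90.03 = 0.8036 g

0.8036 g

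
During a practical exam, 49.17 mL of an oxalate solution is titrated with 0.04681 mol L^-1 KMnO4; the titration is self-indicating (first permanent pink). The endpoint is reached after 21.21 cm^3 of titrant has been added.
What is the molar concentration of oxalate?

2 MnO4^- + 5 C2O4^2- + 16 H^+ → 2 Mn^2+ + 10 CO2 + 8 H2O
n(KMnO4) = 0.02121 L × 0.04681 mol/L = 9.928 × 10^-4 mol
From the 5:2 mole ratio, n(C2O4^2-) = 5/2 × 9.928 × 10^-4 = 2.482 × 10^-3 mol
[C2O4^2-] = 2.482 × 10^-3 mol / 0.04917 L = 0.05048 mol/L

0.05048 mol/L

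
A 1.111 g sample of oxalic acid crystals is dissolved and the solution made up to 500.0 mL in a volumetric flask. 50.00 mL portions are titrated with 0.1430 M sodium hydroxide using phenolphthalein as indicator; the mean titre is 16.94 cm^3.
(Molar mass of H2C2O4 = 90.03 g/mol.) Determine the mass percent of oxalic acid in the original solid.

H2C2O4 + 2 NaOH → Na2C2O4 + 2 H2O
n(NaOH) per titration = 0.01694 × 0.1430 = 2.422 × 10^-3 mol
From the 1:2 ratio, n(H2C2O4) in each aliquot = 1/2 × 2.422 × 10^-3 = 1.211 × 10^-3 mol
n(H2C2O4) in the whole flask = 1.211 × 10^-3 × 500.0/50.00 = 0.01211 mol
mass of H2C2O4 = 0.01211 × 90.03 = 1.090 g
% H2C2O4 = 1.090 / 1.111 × 100 = 98.15 %

98.15 %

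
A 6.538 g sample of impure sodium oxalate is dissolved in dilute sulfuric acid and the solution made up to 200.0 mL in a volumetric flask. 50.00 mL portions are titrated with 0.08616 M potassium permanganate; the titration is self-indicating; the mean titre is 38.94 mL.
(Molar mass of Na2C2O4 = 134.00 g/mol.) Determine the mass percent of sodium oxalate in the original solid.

2 MnO4^- + 5 C2O4^2- + 16 H^+ → 2 Mn^2+ + 10 CO2 + 8 H2O
n(KMnO4) per titration = 0.03894 × 0.08616 = 3.355 × 10^-3 mol
From the 5:2 ratio, n(Na2C2O4) in each aliquot = 5/2 × 3.355 × 10^-3 = 8.388 × 10^-3 mol
n(Na2C2O4) in the whole flask = 8.388 × 10^-3 × 200.0/50.00 = 0.03355 mol
mass of Na2C2O4 = 0.03355 × 134.00 = 4.496 g
% Na2C2O4 = 4.496 / 6.538 × 100 = 68.76 %

68.76 %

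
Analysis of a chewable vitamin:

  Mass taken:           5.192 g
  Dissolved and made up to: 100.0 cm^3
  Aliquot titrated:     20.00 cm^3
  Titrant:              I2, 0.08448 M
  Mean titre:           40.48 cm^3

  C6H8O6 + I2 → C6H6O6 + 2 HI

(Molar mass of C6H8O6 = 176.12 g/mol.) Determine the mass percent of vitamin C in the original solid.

58.00 %

n(I2) per titration = 0.04048 × 0.08448 = 3.420 × 10^-3 mol
n(C6H8O6) in each aliquot = 3.420 × 10^-3 mol (1:1 ratio)
n(C6H8O6) in the whole flask = 3.420 × 10^-3 × 100.0/20.00 = 0.01710 mol
mass of C6H8O6 = 0.01710 × 176.12 = 3.011 g
% C6H8O6 = 3.011 / 5.192 × 100 = 58.00 %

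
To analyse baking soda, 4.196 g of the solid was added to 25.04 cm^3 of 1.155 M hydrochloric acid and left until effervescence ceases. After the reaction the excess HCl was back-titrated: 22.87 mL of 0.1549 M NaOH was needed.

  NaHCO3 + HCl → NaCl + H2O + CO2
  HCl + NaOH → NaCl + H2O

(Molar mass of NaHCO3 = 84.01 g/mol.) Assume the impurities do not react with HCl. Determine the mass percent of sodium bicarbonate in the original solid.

n(HCl) added = 0.02504 × 1.155 = 0.02892 mol
n(NaOH) used in back-titration = 0.02287 × 0.1549 = 3.543 × 10^-3 mol
n(HCl) left over = 3.543 × 10^-3 mol (1:1 ratio)
n(HCl) consumed by analyte = 0.02892 − 3.543 × 10^-3 = 0.02538 mol
n(NaHCO3) = 0.02538 mol (1:1 ratio)
mass of NaHCO3 = 0.02538 × 84.01 = 2.132 g
% NaHCO3 = 2.132 / 4.196 × 100 = 50.81 %

50.81 %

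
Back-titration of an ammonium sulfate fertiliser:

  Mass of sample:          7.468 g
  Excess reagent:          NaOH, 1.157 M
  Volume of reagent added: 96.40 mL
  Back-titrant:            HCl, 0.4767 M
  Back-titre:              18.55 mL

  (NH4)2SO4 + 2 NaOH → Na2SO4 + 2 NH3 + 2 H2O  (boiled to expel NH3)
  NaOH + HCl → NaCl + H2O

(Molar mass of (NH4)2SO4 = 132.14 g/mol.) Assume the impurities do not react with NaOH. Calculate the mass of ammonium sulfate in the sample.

6.785 g

n(NaOH) added = 0.09640 × 1.157 = 0.1115 mol
n(HCl) used in back-titration = 0.01855 × 0.4767 = 8.843 × 10^-3 mol
n(NaOH) left over = 8.843 × 10^-3 mol (1:1 ratio)
n(NaOH) consumed by analyte = 0.1115 − 8.843 × 10^-3 = 0.1027 mol
From the 1:2 ratio, n((NH4)2SO4) = 1/2 × 0.1027 = 0.05135 mol
mass of (NH4)2SO4 = 0.05135 × 132.14 = 6.785 g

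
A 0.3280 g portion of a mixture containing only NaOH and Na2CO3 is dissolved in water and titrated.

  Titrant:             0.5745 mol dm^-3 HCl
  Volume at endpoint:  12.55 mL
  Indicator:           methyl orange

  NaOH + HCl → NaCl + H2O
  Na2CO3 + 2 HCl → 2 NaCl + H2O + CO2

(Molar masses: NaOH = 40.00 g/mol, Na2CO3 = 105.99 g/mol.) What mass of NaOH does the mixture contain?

n(HCl) = 0.01255 × 0.5745 = 7.210 × 10^-3 mol
Let x = n(NaOH), y = n(Na2CO3).
Titrant: 1x + 2y = 7.210 × 10^-3;  mass: 40.00x + 105.99y = 0.3280
Solving, x = 4.163 × 10^-3 mol, y = 1.524 × 10^-3 mol
mass of NaOH = 4.163 × 10^-3 × 40.00 = 0.1665 g

0.1665 g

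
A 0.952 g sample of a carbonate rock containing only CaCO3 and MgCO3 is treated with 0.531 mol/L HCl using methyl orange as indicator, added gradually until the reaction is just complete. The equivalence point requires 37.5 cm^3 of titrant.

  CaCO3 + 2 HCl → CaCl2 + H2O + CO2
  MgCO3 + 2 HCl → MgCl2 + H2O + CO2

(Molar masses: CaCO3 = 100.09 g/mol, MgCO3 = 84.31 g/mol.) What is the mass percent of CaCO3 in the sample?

n(HCl) = 0.0375 × 0.531 = 0.0199 mol
Let x = n(CaCO3), y = n(MgCO3).
Titrant: 2x + 2y = 0.0199;  mass: 100.09x + 84.31y = 0.952
Solving, x = 7.13 × 10^-3 mol, y = 2.82 × 10^-3 mol
mass of CaCO3 = 7.13 × 10^-3 × 100.09 = 0.714 g
% CaCO3 = 0.714 / 0.952 × 100 = 75.0 %

75.0 %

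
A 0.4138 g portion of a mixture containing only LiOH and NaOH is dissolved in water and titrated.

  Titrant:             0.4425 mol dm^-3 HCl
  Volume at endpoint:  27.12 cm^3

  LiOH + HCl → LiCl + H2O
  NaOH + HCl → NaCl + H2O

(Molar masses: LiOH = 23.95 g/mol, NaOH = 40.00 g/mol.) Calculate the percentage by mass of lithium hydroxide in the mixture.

n(HCl) = 0.02712 × 0.4425 = 0.01200 mol
Let x = n(LiOH), y = n(NaOH).
Titrant: 1x + 1y = 0.01200;  mass: 23.95x + 40.00y = 0.4138
Solving, x = 4.126 × 10^-3 mol, y = 7.874 × 10^-3 mol
mass of LiOH = 4.126 × 10^-3 × 23.95 = 0.09882 g
% LiOH = 0.09882 / 0.4138 × 100 = 23.88 %

23.88 %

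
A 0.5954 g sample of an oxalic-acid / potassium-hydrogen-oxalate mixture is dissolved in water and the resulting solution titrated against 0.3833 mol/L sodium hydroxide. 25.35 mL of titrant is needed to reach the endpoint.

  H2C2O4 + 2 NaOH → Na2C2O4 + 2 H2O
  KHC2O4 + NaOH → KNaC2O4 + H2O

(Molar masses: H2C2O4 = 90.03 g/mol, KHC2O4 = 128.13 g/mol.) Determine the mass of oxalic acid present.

n(NaOH) = 0.02535 × 0.3833 = 9.717 × 10^-3 mol
Let x = n(H2C2O4), y = n(KHC2O4).
Titrant: 2x + 1y = 9.717 × 10^-3;  mass: 90.03x + 128.13y = 0.5954
Solving, x = 3.908 × 10^-3 mol, y = 1.901 × 10^-3 mol
mass of H2C2O4 = 3.908 × 10^-3 × 90.03 = 0.3518 g

0.3518 g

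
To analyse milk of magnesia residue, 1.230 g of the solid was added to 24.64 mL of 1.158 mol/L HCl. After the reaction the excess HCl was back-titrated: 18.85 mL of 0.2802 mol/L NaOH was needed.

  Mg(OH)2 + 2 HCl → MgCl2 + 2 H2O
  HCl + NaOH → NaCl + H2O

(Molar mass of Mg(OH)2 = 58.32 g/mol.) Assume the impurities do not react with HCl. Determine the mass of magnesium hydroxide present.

n(HCl) added = 0.02464 × 1.158 = 0.02853 mol
n(NaOH) used in back-titration = 0.01885 × 0.2802 = 5.282 × 10^-3 mol
n(HCl) left over = 5.282 × 10^-3 mol (1:1 ratio)
n(HCl) consumed by analyte = 0.02853 − 5.282 × 10^-3 = 0.02325 mol
From the 1:2 ratio, n(Mg(OH)2) = 1/2 × 0.02325 = 0.01163 mol
mass of Mg(OH)2 = 0.01163 × 58.32 = 0.6780 g

0.6780 g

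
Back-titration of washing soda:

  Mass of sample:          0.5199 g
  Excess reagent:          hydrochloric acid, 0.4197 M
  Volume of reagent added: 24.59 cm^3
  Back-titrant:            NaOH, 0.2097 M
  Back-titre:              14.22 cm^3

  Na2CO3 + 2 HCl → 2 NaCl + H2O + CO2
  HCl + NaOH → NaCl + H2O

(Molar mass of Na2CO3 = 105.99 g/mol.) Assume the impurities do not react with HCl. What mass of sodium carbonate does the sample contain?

n(HCl) added = 0.02459 × 0.4197 = 0.01032 mol
n(NaOH) used in back-titration = 0.01422 × 0.2097 = 2.982 × 10^-3 mol
n(HCl) left over = 2.982 × 10^-3 mol (1:1 ratio)
n(HCl) consumed by analyte = 0.01032 − 2.982 × 10^-3 = 7.338 × 10^-3 mol
From the 1:2 ratio, n(Na2CO3) = 1/2 × 7.338 × 10^-3 = 3.669 × 10^-3 mol
mass of Na2CO3 = 3.669 × 10^-3 × 105.99 = 0.3889 g

0.3889 g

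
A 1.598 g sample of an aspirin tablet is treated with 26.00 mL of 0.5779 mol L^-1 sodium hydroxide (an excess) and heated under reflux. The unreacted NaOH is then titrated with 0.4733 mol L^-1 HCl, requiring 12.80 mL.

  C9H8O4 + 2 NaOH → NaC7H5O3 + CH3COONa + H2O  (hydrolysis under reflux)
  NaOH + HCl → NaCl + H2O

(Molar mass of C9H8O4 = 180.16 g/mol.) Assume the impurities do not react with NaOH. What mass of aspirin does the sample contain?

0.8078 g

n(NaOH) added = 0.02600 × 0.5779 = 0.01503 mol
n(HCl) used in back-titration = 0.01280 × 0.4733 = 6.058 × 10^-3 mol
n(NaOH) left over = 6.058 × 10^-3 mol (1:1 ratio)
n(NaOH) consumed by analyte = 0.01503 − 6.058 × 10^-3 = 8.967 × 10^-3 mol
From the 1:2 ratio, n(C9H8O4) = 1/2 × 8.967 × 10^-3 = 4.484 × 10^-3 mol
mass of C9H8O4 = 4.484 × 10^-3 × 180.16 = 0.8078 g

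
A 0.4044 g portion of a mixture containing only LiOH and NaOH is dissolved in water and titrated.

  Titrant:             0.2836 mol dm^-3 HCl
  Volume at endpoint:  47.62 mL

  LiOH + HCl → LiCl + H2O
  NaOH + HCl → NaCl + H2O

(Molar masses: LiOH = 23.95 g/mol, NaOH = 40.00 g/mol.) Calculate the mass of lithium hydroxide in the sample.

n(HCl) = 0.04762 × 0.2836 = 0.01351 mol
Let x = n(LiOH), y = n(NaOH).
Titrant: 1x + 1y = 0.01351;  mass: 23.95x + 40.00y = 0.4044
Solving, x = 8.461 × 10^-3 mol, y = 5.044 × 10^-3 mol
mass of LiOH = 8.461 × 10^-3 × 23.95 = 0.2026 g

0.2026 g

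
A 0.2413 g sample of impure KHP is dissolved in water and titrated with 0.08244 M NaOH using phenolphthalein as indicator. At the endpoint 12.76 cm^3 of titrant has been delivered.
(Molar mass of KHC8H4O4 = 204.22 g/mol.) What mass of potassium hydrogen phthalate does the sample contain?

KHC8H4O4 + NaOH → KNaC8H4O4 + H2O
n(NaOH) = 0.01276 L × 0.08244 mol/L = 1.052 × 10^-3 mol
n(KHC8H4O4) = 1.052 × 10^-3 mol (1:1 ratio)
mass of KHC8H4O4 = 1.052 × 10^-3 × 204.22 g/mol = 0.2148 g

0.2148 g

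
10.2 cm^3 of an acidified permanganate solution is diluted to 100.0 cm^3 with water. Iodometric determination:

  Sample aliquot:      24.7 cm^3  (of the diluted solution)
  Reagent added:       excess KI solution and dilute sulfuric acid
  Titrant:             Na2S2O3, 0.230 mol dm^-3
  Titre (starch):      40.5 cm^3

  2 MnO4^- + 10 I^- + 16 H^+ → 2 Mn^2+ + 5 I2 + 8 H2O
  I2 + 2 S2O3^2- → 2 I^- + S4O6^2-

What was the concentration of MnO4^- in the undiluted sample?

n(S2O3^2-) = 0.0405 × 0.230 = 9.32 × 10^-3 mol
n(I2) = n(S2O3^2-)/2 = 4.66 × 10^-3 mol
From the 2:5 ratio, n(MnO4^-) in the aliquot = 2/5 × 4.66 × 10^-3 = 1.86 × 10^-3 mol
[MnO4^-]_dilute = 1.86 × 10^-3 / 0.0247 = 0.0754 mol/L
[MnO4^-]_original = 0.0754 × 100.0/10.2 = 0.739 mol/L

0.739 mol/L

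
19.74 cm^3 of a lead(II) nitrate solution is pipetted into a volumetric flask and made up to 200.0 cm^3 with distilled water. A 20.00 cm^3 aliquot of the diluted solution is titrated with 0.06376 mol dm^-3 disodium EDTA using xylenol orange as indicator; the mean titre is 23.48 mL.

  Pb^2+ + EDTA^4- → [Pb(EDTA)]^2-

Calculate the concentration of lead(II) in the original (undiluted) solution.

0.7584 mol/L

n(EDTA) = 0.02348 × 0.06376 = 1.497 × 10^-3 mol
n(Pb2+) in the aliquot = 1.497 × 10^-3 mol (1:1 ratio)
[Pb2+]_dilute = 1.497 × 10^-3 / 0.02000 = 0.07485 mol/L
Dilution factor = 200.0 / 19.74 = 10.13
[Pb2+]_stock = 0.07485 × 10.13 = 0.7584 mol/L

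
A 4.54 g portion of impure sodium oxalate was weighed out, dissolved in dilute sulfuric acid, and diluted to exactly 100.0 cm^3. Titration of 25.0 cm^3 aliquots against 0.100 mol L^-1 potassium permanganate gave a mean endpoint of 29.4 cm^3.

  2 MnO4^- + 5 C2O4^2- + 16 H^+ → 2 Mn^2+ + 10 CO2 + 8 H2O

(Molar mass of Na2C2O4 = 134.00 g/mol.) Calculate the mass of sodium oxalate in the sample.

n(KMnO4) per titration = 0.0294 × 0.100 = 2.94 × 10^-3 mol
From the 5:2 ratio, n(Na2C2O4) in each aliquot = 5/2 × 2.94 × 10^-3 = 7.35 × 10^-3 mol
n(Na2C2O4) in the whole flask = 7.35 × 10^-3 × 100.0/25.0 = 0.0294 mol
mass of Na2C2O4 = 0.0294 × 134.00 = 3.94 g

3.94 g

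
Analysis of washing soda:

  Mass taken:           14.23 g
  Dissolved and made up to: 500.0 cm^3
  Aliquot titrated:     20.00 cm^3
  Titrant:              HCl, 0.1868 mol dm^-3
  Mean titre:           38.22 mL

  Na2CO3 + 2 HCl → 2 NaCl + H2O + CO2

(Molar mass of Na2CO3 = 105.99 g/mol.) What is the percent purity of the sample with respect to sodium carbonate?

n(HCl) per titration = 0.03822 × 0.1868 = 7.139 × 10^-3 mol
From the 1:2 ratio, n(Na2CO3) in each aliquot = 1/2 × 7.139 × 10^-3 = 3.570 × 10^-3 mol
n(Na2CO3) in the whole flask = 3.570 × 10^-3 × 500.0/20.00 = 0.08924 mol
mass of Na2CO3 = 0.08924 × 105.99 = 9.459 g
% Na2CO3 = 9.459 / 14.23 × 100 = 66.47 %

66.47 %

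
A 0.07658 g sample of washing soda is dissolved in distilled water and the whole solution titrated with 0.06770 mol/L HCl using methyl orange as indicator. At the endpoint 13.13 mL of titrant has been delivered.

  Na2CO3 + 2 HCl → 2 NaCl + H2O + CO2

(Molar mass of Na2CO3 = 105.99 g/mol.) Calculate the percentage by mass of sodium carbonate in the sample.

n(HCl) = 0.01313 L × 0.06770 mol/L = 8.889 × 10^-4 mol
From the 1:2 ratio, n(Na2CO3) = 1/2 × 8.889 × 10^-4 = 4.445 × 10^-4 mol
mass of Na2CO3 = 4.445 × 10^-4 × 105.99 g/mol = 0.04711 g
% Na2CO3 = 0.04711 / 0.07658 × 100 = 61.51 %

61.51 %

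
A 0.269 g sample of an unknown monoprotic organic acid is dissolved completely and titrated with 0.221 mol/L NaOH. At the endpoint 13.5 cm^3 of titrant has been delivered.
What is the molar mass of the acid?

90.2 g/mol

n(NaOH) = 0.0135 L × 0.221 mol/L = 2.98 × 10^-3 mol
n(HA) = 2.98 × 10^-3 mol (1:1 ratio)
M = m / n = 0.269 g / 2.98 × 10^-3 mol = 90.2 g/mol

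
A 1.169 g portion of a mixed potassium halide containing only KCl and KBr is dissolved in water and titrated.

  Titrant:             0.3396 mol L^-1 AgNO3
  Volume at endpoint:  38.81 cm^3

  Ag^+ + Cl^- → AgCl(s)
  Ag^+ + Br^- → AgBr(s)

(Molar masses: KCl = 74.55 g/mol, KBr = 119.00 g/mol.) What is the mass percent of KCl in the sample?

n(AgNO3) = 0.03881 × 0.3396 = 0.01318 mol
Let x = n(KCl), y = n(KBr).
Titrant: 1x + 1y = 0.01318;  mass: 74.55x + 119.00y = 1.169
Solving, x = 8.985 × 10^-3 mol, y = 4.194 × 10^-3 mol
mass of KCl = 8.985 × 10^-3 × 74.55 = 0.6699 g
% KCl = 0.6699 / 1.169 × 100 = 57.30 %

57.30 %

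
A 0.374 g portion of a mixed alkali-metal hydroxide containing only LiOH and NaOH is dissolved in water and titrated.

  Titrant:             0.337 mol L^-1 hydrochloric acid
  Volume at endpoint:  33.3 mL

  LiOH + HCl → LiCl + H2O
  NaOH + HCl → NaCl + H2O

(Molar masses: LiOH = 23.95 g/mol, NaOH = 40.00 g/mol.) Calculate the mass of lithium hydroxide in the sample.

0.112 g

n(HCl) = 0.0333 × 0.337 = 0.0112 mol
Let x = n(LiOH), y = n(NaOH).
Titrant: 1x + 1y = 0.0112;  mass: 23.95x + 40.00y = 0.374
Solving, x = 4.67 × 10^-3 mol, y = 6.56 × 10^-3 mol
mass of LiOH = 4.67 × 10^-3 × 23.95 = 0.112 g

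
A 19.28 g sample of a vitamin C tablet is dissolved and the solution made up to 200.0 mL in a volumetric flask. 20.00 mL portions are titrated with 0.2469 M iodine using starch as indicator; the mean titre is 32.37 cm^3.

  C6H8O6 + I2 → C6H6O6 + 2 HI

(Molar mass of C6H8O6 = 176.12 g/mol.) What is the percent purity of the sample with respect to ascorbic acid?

73.01 %

n(I2) per titration = 0.03237 × 0.2469 = 7.992 × 10^-3 mol
n(C6H8O6) in each aliquot = 7.992 × 10^-3 mol (1:1 ratio)
n(C6H8O6) in the whole flask = 7.992 × 10^-3 × 200.0/20.00 = 0.07992 mol
mass of C6H8O6 = 0.07992 × 176.12 = 14.08 g
% C6H8O6 = 14.08 / 19.28 × 100 = 73.01 %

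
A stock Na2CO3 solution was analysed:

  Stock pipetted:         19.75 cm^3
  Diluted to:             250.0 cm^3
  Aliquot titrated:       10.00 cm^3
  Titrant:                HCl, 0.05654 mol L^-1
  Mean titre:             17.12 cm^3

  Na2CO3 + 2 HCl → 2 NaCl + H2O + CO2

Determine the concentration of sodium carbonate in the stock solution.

0.6126 mol/L

n(HCl) = 0.01712 × 0.05654 = 9.680 × 10^-4 mol
From the 1:2 ratio, n(Na2CO3) in the aliquot = 1/2 × 9.680 × 10^-4 = 4.840 × 10^-4 mol
[Na2CO3]_dilute = 4.840 × 10^-4 / 0.01000 = 0.04840 mol/L
Dilution factor = 250.0 / 19.75 = 12.66
[Na2CO3]_stock = 0.04840 × 12.66 = 0.6126 mol/L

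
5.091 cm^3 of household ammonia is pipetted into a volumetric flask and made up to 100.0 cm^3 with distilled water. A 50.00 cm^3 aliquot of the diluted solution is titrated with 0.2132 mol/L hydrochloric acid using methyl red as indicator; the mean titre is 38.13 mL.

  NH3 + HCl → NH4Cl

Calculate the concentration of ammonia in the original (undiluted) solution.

n(HCl) = 0.03813 × 0.2132 = 8.129 × 10^-3 mol
n(NH3) in the aliquot = 8.129 × 10^-3 mol (1:1 ratio)
[NH3]_dilute = 8.129 × 10^-3 / 0.05000 = 0.1626 mol/L
Dilution factor = 100.0 / 5.091 = 19.64
[NH3]_stock = 0.1626 × 19.64 = 3.194 mol/L

3.194 mol/L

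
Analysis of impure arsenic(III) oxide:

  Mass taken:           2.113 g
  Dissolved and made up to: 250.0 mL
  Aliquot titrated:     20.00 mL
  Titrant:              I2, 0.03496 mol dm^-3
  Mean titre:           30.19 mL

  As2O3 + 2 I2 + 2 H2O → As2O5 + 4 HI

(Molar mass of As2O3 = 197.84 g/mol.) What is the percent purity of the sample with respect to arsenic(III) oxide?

n(I2) per titration = 0.03019 × 0.03496 = 1.055 × 10^-3 mol
From the 1:2 ratio, n(As2O3) in each aliquot = 1/2 × 1.055 × 10^-3 = 5.277 × 10^-4 mol
n(As2O3) in the whole flask = 5.277 × 10^-4 × 250.0/20.00 = 6.597 × 10^-3 mol
mass of As2O3 = 6.597 × 10^-3 × 197.84 = 1.305 g
% As2O3 = 1.305 / 2.113 × 100 = 61.76 %

61.76 %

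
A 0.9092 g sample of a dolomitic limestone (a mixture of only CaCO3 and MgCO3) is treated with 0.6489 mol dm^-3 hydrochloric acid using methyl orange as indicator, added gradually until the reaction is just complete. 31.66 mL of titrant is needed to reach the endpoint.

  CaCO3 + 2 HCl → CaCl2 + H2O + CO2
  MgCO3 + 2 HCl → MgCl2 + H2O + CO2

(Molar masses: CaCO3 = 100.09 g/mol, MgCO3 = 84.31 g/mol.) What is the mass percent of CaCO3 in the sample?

30.11 %

n(HCl) = 0.03166 × 0.6489 = 0.02054 mol
Let x = n(CaCO3), y = n(MgCO3).
Titrant: 2x + 2y = 0.02054;  mass: 100.09x + 84.31y = 0.9092
Solving, x = 2.735 × 10^-3 mol, y = 7.537 × 10^-3 mol
mass of CaCO3 = 2.735 × 10^-3 × 100.09 = 0.2738 g
% CaCO3 = 0.2738 / 0.9092 × 100 = 30.11 %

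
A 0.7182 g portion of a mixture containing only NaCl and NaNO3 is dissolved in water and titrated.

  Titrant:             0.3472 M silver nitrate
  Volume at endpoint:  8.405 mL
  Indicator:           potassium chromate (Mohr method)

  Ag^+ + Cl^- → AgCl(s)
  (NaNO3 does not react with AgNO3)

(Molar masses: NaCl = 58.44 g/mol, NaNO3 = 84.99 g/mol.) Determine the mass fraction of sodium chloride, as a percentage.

23.75 %

n(AgNO3) = 0.008405 × 0.3472 = 2.918 × 10^-3 mol
Let x = n(NaCl), y = n(NaNO3).
Titrant: 1x = 2.918 × 10^-3;  mass: 58.44x + 84.99y = 0.7182
Solving, x = 2.918 × 10^-3 mol, y = 6.444 × 10^-3 mol
mass of NaCl = 2.918 × 10^-3 × 58.44 = 0.1705 g
% NaCl = 0.1705 / 0.7182 × 100 = 23.75 %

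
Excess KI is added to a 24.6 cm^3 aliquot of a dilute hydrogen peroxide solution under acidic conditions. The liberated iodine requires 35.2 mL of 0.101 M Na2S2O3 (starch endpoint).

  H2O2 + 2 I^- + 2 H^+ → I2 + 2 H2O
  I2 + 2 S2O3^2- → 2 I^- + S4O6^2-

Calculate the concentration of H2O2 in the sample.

n(S2O3^2-) = 0.0352 × 0.101 = 3.56 × 10^-3 mol
n(I2) = n(S2O3^2-)/2 = 1.78 × 10^-3 mol
n(H2O2) in the aliquot = 1.78 × 10^-3 mol (1:1 ratio)
[H2O2] = 1.78 × 10^-3 / 0.0246 = 0.0723 mol/L

0.0723 M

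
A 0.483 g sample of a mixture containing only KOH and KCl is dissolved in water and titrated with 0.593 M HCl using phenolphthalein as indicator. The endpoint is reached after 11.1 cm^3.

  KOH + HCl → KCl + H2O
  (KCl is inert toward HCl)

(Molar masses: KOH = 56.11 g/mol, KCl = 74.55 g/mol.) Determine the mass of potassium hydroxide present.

n(HCl) = 0.0111 × 0.593 = 6.58 × 10^-3 mol
Let x = n(KOH), y = n(KCl).
Titrant: 1x = 6.58 × 10^-3;  mass: 56.11x + 74.55y = 0.483
Solving, x = 6.58 × 10^-3 mol, y = 1.52 × 10^-3 mol
mass of KOH = 6.58 × 10^-3 × 56.11 = 0.369 g

0.369 g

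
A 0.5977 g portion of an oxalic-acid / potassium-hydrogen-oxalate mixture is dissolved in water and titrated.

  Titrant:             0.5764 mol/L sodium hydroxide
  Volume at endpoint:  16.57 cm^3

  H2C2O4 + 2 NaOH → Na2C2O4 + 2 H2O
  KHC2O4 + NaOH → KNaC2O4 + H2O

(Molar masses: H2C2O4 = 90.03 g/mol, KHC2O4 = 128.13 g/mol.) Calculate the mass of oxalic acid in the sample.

0.3391 g

n(NaOH) = 0.01657 × 0.5764 = 9.551 × 10^-3 mol
Let x = n(H2C2O4), y = n(KHC2O4).
Titrant: 2x + 1y = 9.551 × 10^-3;  mass: 90.03x + 128.13y = 0.5977
Solving, x = 3.766 × 10^-3 mol, y = 2.018 × 10^-3 mol
mass of H2C2O4 = 3.766 × 10^-3 × 90.03 = 0.3391 g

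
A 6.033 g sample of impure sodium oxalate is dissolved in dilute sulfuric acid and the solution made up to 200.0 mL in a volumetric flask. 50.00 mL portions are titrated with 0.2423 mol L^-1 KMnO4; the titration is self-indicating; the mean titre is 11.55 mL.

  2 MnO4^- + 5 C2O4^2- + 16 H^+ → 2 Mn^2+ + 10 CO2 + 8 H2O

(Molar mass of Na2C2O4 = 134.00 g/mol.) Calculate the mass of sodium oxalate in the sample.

3.750 g

n(KMnO4) per titration = 0.01155 × 0.2423 = 2.799 × 10^-3 mol
From the 5:2 ratio, n(Na2C2O4) in each aliquot = 5/2 × 2.799 × 10^-3 = 6.996 × 10^-3 mol
n(Na2C2O4) in the whole flask = 6.996 × 10^-3 × 200.0/50.00 = 0.02799 mol
mass of Na2C2O4 = 0.02799 × 134.00 = 3.750 g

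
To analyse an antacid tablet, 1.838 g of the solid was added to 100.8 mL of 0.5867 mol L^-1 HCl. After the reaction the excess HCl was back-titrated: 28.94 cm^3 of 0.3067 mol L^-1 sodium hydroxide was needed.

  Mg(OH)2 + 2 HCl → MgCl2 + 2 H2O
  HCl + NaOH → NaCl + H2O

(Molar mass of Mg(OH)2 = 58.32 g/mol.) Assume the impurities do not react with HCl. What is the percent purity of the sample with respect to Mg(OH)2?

n(HCl) added = 0.1008 × 0.5867 = 0.05914 mol
n(NaOH) used in back-titration = 0.02894 × 0.3067 = 8.876 × 10^-3 mol
n(HCl) left over = 8.876 × 10^-3 mol (1:1 ratio)
n(HCl) consumed by analyte = 0.05914 − 8.876 × 10^-3 = 0.05026 mol
From the 1:2 ratio, n(Mg(OH)2) = 1/2 × 0.05026 = 0.02513 mol
mass of Mg(OH)2 = 0.02513 × 58.32 = 1.466 g
% Mg(OH)2 = 1.466 / 1.838 × 100 = 79.74 %

79.74 %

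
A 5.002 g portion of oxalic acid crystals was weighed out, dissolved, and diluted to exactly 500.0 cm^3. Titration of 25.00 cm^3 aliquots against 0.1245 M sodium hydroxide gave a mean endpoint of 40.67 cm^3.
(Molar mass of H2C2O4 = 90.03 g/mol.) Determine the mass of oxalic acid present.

4.559 g

H2C2O4 + 2 NaOH → Na2C2O4 + 2 H2O
n(NaOH) per titration = 0.04067 × 0.1245 = 5.063 × 10^-3 mol
From the 1:2 ratio, n(H2C2O4) in each aliquot = 1/2 × 5.063 × 10^-3 = 2.532 × 10^-3 mol
n(H2C2O4) in the whole flask = 2.532 × 10^-3 × 500.0/25.00 = 0.05063 mol
mass of H2C2O4 = 0.05063 × 90.03 = 4.559 g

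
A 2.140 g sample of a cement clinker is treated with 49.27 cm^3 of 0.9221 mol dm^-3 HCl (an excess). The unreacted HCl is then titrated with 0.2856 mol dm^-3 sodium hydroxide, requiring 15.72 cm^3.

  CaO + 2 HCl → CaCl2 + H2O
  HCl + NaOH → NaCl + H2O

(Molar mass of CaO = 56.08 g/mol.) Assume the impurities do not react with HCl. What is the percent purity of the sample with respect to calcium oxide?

n(HCl) added = 0.04927 × 0.9221 = 0.04543 mol
n(NaOH) used in back-titration = 0.01572 × 0.2856 = 4.490 × 10^-3 mol
n(HCl) left over = 4.490 × 10^-3 mol (1:1 ratio)
n(HCl) consumed by analyte = 0.04543 − 4.490 × 10^-3 = 0.04094 mol
From the 1:2 ratio, n(CaO) = 1/2 × 0.04094 = 0.02047 mol
mass of CaO = 0.02047 × 56.08 = 1.148 g
% CaO = 1.148 / 2.140 × 100 = 53.65 %

53.65 %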